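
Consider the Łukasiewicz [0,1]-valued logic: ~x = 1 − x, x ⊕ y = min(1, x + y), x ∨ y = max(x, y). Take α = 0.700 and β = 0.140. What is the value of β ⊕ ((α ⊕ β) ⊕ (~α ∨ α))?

1.000

α ⊕ β = min(1, 0.700 + 0.140) = min(1, 0.840) = 0.840
~α = 1 − 0.700 = 0.300
~α ∨ α = max(0.300, 0.700) = 0.700
(α ⊕ β) ⊕ (~α ∨ α) = min(1, 0.840 + 0.700) = min(1, 1.540) = 1.000
β ⊕ ((α ⊕ β) ⊕ (~α ∨ α)) = min(1, 0.140 + 1.000) = min(1, 1.140) = 1.000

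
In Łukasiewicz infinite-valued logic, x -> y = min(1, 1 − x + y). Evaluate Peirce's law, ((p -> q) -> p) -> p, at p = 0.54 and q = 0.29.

p -> q = min(1, 1 − 0.54 + 0.29) = min(1, 0.75) = 0.75
(p -> q) -> p = min(1, 1 − 0.75 + 0.54) = min(1, 0.79) = 0.79
((p -> q) -> p) -> p = min(1, 1 − 0.79 + 0.54) = min(1, 0.75) = 0.75
(The value 0.75 < 1 shows this instance is not satisfied; not a Ł∞-tautology in general.)

0.75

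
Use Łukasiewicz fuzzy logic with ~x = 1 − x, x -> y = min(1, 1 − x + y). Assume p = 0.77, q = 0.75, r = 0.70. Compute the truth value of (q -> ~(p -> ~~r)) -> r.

1.00

~r = 1 − 0.70 = 0.30
~~r = 1 − 0.30 = 0.70
p -> ~~r = min(1, 1 − 0.77 + 0.70) = min(1, 0.93) = 0.93
~(p -> ~~r) = 1 − 0.93 = 0.07
q -> ~(p -> ~~r) = min(1, 1 − 0.75 + 0.07) = min(1, 0.32) = 0.32
(q -> ~(p -> ~~r)) -> r = min(1, 1 − 0.32 + 0.70) = min(1, 1.38) = 1.00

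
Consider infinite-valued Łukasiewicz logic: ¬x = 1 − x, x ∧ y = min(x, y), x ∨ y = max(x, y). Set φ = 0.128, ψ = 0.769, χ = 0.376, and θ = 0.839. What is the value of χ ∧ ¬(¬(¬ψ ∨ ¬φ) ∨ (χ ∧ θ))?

¬ψ = 1 − 0.769 = 0.231
¬φ = 1 − 0.128 = 0.872
¬ψ ∨ ¬φ = max(0.231, 0.872) = 0.872
¬(¬ψ ∨ ¬φ) = 1 − 0.872 = 0.128
χ ∧ θ = min(0.376, 0.839) = 0.376
¬(¬ψ ∨ ¬φ) ∨ (χ ∧ θ) = max(0.128, 0.376) = 0.376
¬(¬(¬ψ ∨ ¬φ) ∨ (χ ∧ θ)) = 1 − 0.376 = 0.624
χ ∧ ¬(¬(¬ψ ∨ ¬φ) ∨ (χ ∧ θ)) = min(0.376, 0.624) = 0.376

0.376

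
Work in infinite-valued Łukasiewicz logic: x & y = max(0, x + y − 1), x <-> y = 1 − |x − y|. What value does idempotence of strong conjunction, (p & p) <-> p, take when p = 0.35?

p & p = max(0, 0.35 + 0.35 − 1) = max(0, -0.30) = 0.00
(p & p) <-> p = 1 − |0.00 − 0.35| = 1 − 0.35 = 0.65
(The value 0.65 < 1 shows this instance is not satisfied; fails in Ł∞ since a ⊗ a = max(0, 2a−1) ≠ a in general.)

0.65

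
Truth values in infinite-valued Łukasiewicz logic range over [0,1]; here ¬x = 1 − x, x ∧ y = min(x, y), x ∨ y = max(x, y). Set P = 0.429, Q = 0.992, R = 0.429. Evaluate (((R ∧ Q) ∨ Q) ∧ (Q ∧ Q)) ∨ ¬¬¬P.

R ∧ Q = min(0.429, 0.992) = 0.429
(R ∧ Q) ∨ Q = max(0.429, 0.992) = 0.992
Q ∧ Q = min(0.992, 0.992) = 0.992
((R ∧ Q) ∨ Q) ∧ (Q ∧ Q) = min(0.992, 0.992) = 0.992
¬P = 1 − 0.429 = 0.571
¬¬P = 1 − 0.571 = 0.429
¬¬¬P = 1 − 0.429 = 0.571
(((R ∧ Q) ∨ Q) ∧ (Q ∧ Q)) ∨ ¬¬¬P = max(0.992, 0.571) = 0.992

0.992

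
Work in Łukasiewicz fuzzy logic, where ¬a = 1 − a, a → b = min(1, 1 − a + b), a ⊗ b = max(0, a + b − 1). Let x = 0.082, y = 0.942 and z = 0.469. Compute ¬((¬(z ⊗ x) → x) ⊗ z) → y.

0.942

z ⊗ x = max(0, 0.469 + 0.082 − 1) = max(0, -0.449) = 0.000
¬(z ⊗ x) = 1 − 0.000 = 1.000
¬(z ⊗ x) → x = min(1, 1 − 1.000 + 0.082) = min(1, 0.082) = 0.082
(¬(z ⊗ x) → x) ⊗ z = max(0, 0.082 + 0.469 − 1) = max(0, -0.449) = 0.000
¬((¬(z ⊗ x) → x) ⊗ z) = 1 − 0.000 = 1.000
¬((¬(z ⊗ x) → x) ⊗ z) → y = min(1, 1 − 1.000 + 0.942) = min(1, 0.942) = 0.942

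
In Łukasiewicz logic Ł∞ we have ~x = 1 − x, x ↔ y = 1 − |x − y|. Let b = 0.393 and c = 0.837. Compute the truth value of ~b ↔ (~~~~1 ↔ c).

0.770

~b = 1 − 0.393 = 0.607
~1 = 1 − 1.000 = 0.000
~~1 = 1 − 0.000 = 1.000
~~~1 = 1 − 1.000 = 0.000
~~~~1 = 1 − 0.000 = 1.000
~~~~1 ↔ c = 1 − |1.000 − 0.837| = 1 − 0.163 = 0.837
~b ↔ (~~~~1 ↔ c) = 1 − |0.607 − 0.837| = 1 − 0.230 = 0.770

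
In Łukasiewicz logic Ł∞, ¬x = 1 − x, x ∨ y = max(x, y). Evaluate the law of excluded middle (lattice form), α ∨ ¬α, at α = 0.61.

0.61

¬α = 1 − 0.61 = 0.39
α ∨ ¬α = max(0.61, 0.39) = 0.61
(The value 0.61 < 1 shows this instance is not satisfied; not a Ł∞-tautology — its value is max(a, 1−a).)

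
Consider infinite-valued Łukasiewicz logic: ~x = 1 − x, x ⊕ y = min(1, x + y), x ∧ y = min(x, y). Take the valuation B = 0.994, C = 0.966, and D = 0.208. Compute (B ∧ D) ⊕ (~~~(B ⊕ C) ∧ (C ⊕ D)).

0.208

B ∧ D = min(0.994, 0.208) = 0.208
B ⊕ C = min(1, 0.994 + 0.966) = min(1, 1.960) = 1.000
~(B ⊕ C) = 1 − 1.000 = 0.000
~~(B ⊕ C) = 1 − 0.000 = 1.000
~~~(B ⊕ C) = 1 − 1.000 = 0.000
C ⊕ D = min(1, 0.966 + 0.208) = min(1, 1.174) = 1.000
~~~(B ⊕ C) ∧ (C ⊕ D) = min(0.000, 1.000) = 0.000
(B ∧ D) ⊕ (~~~(B ⊕ C) ∧ (C ⊕ D)) = min(1, 0.208 + 0.000) = min(1, 0.208) = 0.208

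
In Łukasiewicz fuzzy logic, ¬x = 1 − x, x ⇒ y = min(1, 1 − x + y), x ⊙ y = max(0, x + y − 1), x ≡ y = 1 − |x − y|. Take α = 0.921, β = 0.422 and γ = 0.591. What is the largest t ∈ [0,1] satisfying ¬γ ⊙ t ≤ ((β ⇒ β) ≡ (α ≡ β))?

¬γ = 1 − 0.591 = 0.409
So the left factor is ¬γ = 0.409.
β ⇒ β = min(1, 1 − 0.422 + 0.422) = min(1, 1.000) = 1.000
α ≡ β = 1 − |0.921 − 0.422| = 1 − 0.499 = 0.501
(β ⇒ β) ≡ (α ≡ β) = 1 − |1.000 − 0.501| = 1 − 0.499 = 0.501
So the right-hand bound is (β ⇒ β) ≡ (α ≡ β) = 0.501.
The residuum of the Łukasiewicz t-norm gives the supremum: min(1, 1 − 0.409 + 0.501).
1 − 0.409 + 0.501 = 1.092, so t = min(1, 1.092) = 1.000.
Check: 0.409 ⊙ 1.000 = max(0, 0.409) = 0.409 ≤ 0.501.

1.000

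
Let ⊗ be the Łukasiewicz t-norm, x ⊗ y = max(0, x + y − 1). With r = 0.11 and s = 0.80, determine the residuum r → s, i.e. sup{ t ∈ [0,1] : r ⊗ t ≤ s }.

The residuum of the Łukasiewicz t-norm gives the supremum: min(1, 1 − 0.11 + 0.80).
1 − 0.11 + 0.80 = 1.69, so t = min(1, 1.69) = 1.00.
Check: 0.11 ⊗ 1.00 = max(0, 0.11) = 0.11 ≤ 0.80.

1.00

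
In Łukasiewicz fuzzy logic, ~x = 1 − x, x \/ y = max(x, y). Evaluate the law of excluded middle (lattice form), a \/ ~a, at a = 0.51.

0.51

~a = 1 − 0.51 = 0.49
a \/ ~a = max(0.51, 0.49) = 0.51
(The value 0.51 < 1 shows this instance is not satisfied; not a Ł∞-tautology — its value is max(a, 1−a).)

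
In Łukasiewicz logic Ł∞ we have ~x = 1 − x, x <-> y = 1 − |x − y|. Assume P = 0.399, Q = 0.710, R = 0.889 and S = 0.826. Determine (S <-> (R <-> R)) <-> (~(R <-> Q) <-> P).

0.954

R <-> R = 1 − |0.889 − 0.889| = 1 − 0.000 = 1.000
S <-> (R <-> R) = 1 − |0.826 − 1.000| = 1 − 0.174 = 0.826
R <-> Q = 1 − |0.889 − 0.710| = 1 − 0.179 = 0.821
~(R <-> Q) = 1 − 0.821 = 0.179
~(R <-> Q) <-> P = 1 − |0.179 − 0.399| = 1 − 0.220 = 0.780
(S <-> (R <-> R)) <-> (~(R <-> Q) <-> P) = 1 − |0.826 − 0.780| = 1 − 0.046 = 0.954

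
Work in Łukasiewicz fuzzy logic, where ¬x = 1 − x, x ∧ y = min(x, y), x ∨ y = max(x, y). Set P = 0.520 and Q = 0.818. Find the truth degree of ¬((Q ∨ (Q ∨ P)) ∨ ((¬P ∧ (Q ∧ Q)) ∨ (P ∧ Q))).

Q ∨ P = max(0.818, 0.520) = 0.818
Q ∨ (Q ∨ P) = max(0.818, 0.818) = 0.818
¬P = 1 − 0.520 = 0.480
Q ∧ Q = min(0.818, 0.818) = 0.818
¬P ∧ (Q ∧ Q) = min(0.480, 0.818) = 0.480
P ∧ Q = min(0.520, 0.818) = 0.520
(¬P ∧ (Q ∧ Q)) ∨ (P ∧ Q) = max(0.480, 0.520) = 0.520
(Q ∨ (Q ∨ P)) ∨ ((¬P ∧ (Q ∧ Q)) ∨ (P ∧ Q)) = max(0.818, 0.520) = 0.818
¬((Q ∨ (Q ∨ P)) ∨ ((¬P ∧ (Q ∧ Q)) ∨ (P ∧ Q))) = 1 − 0.818 = 0.182

0.182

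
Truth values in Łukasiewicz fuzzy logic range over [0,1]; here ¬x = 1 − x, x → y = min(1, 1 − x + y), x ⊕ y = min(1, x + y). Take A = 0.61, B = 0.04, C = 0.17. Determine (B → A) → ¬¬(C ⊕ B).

B → A = min(1, 1 − 0.04 + 0.61) = min(1, 1.57) = 1.00
C ⊕ B = min(1, 0.17 + 0.04) = min(1, 0.21) = 0.21
¬(C ⊕ B) = 1 − 0.21 = 0.79
¬¬(C ⊕ B) = 1 − 0.79 = 0.21
(B → A) → ¬¬(C ⊕ B) = min(1, 1 − 1.00 + 0.21) = min(1, 0.21) = 0.21

0.21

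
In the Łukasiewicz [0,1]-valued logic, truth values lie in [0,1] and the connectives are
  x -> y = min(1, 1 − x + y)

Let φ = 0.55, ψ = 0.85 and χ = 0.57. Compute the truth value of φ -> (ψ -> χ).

1.00

ψ -> χ = min(1, 1 − 0.85 + 0.57) = min(1, 0.72) = 0.72
φ -> (ψ -> χ) = min(1, 1 − 0.55 + 0.72) = min(1, 1.17) = 1.00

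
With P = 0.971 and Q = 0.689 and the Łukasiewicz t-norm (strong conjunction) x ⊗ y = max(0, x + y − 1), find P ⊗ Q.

0.660

P ⊗ Q = max(0, 0.971 + 0.689 − 1) = max(0, 0.660) = 0.660
For comparison, the Gödel (minimum) t-norm min(x, y) would give 0.689.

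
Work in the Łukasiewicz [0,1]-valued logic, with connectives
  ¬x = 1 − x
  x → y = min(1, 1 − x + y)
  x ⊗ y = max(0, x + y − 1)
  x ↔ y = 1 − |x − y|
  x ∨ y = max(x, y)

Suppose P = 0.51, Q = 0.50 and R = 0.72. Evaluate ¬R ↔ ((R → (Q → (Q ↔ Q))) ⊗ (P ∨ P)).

¬R = 1 − 0.72 = 0.28
Q ↔ Q = 1 − |0.50 − 0.50| = 1 − 0.00 = 1.00
Q → (Q ↔ Q) = min(1, 1 − 0.50 + 1.00) = min(1, 1.50) = 1.00
R → (Q → (Q ↔ Q)) = min(1, 1 − 0.72 + 1.00) = min(1, 1.28) = 1.00
P ∨ P = max(0.51, 0.51) = 0.51
(R → (Q → (Q ↔ Q))) ⊗ (P ∨ P) = max(0, 1.00 + 0.51 − 1) = max(0, 0.51) = 0.51
¬R ↔ ((R → (Q → (Q ↔ Q))) ⊗ (P ∨ P)) = 1 − |0.28 − 0.51| = 1 − 0.23 = 0.77

0.77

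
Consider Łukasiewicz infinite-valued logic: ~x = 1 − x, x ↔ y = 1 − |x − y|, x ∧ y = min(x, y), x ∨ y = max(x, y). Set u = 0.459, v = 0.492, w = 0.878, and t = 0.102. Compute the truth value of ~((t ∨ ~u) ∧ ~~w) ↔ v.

~u = 1 − 0.459 = 0.541
t ∨ ~u = max(0.102, 0.541) = 0.541
~w = 1 − 0.878 = 0.122
~~w = 1 − 0.122 = 0.878
(t ∨ ~u) ∧ ~~w = min(0.541, 0.878) = 0.541
~((t ∨ ~u) ∧ ~~w) = 1 − 0.541 = 0.459
~((t ∨ ~u) ∧ ~~w) ↔ v = 1 − |0.459 − 0.492| = 1 − 0.033 = 0.967

0.967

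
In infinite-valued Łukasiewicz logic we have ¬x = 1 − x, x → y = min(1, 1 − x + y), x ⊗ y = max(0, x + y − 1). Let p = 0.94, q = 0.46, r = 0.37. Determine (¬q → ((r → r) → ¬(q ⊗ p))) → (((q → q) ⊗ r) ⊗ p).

0.31

¬q = 1 − 0.46 = 0.54
r → r = min(1, 1 − 0.37 + 0.37) = min(1, 1.00) = 1.00
q ⊗ p = max(0, 0.46 + 0.94 − 1) = max(0, 0.40) = 0.40
¬(q ⊗ p) = 1 − 0.40 = 0.60
(r → r) → ¬(q ⊗ p) = min(1, 1 − 1.00 + 0.60) = min(1, 0.60) = 0.60
¬q → ((r → r) → ¬(q ⊗ p)) = min(1, 1 − 0.54 + 0.60) = min(1, 1.06) = 1.00
q → q = min(1, 1 − 0.46 + 0.46) = min(1, 1.00) = 1.00
(q → q) ⊗ r = max(0, 1.00 + 0.37 − 1) = max(0, 0.37) = 0.37
((q → q) ⊗ r) ⊗ p = max(0, 0.37 + 0.94 − 1) = max(0, 0.31) = 0.31
(¬q → ((r → r) → ¬(q ⊗ p))) → (((q → q) ⊗ r) ⊗ p) = min(1, 1 − 1.00 + 0.31) = min(1, 0.31) = 0.31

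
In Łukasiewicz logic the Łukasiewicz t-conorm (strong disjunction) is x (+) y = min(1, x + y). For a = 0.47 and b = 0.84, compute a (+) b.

a (+) b = min(1, 0.47 + 0.84) = min(1, 1.31) = 1.00
For comparison, the Gödel t-conorm max(x, y) would give 0.84.

1.00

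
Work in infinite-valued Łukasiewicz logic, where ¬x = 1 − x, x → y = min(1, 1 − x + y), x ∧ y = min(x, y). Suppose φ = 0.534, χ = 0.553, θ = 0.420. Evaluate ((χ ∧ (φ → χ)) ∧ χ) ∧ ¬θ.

φ → χ = min(1, 1 − 0.534 + 0.553) = min(1, 1.019) = 1.000
χ ∧ (φ → χ) = min(0.553, 1.000) = 0.553
(χ ∧ (φ → χ)) ∧ χ = min(0.553, 0.553) = 0.553
¬θ = 1 − 0.420 = 0.580
((χ ∧ (φ → χ)) ∧ χ) ∧ ¬θ = min(0.553, 0.580) = 0.553

0.553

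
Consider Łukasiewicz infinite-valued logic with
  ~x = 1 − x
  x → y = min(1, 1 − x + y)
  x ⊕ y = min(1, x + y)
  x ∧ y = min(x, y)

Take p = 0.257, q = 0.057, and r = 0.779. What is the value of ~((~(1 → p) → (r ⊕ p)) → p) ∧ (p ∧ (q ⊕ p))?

1 → p = min(1, 1 − 1.000 + 0.257) = min(1, 0.257) = 0.257
~(1 → p) = 1 − 0.257 = 0.743
r ⊕ p = min(1, 0.779 + 0.257) = min(1, 1.036) = 1.000
~(1 → p) → (r ⊕ p) = min(1, 1 − 0.743 + 1.000) = min(1, 1.257) = 1.000
(~(1 → p) → (r ⊕ p)) → p = min(1, 1 − 1.000 + 0.257) = min(1, 0.257) = 0.257
~((~(1 → p) → (r ⊕ p)) → p) = 1 − 0.257 = 0.743
q ⊕ p = min(1, 0.057 + 0.257) = min(1, 0.314) = 0.314
p ∧ (q ⊕ p) = min(0.257, 0.314) = 0.257
~((~(1 → p) → (r ⊕ p)) → p) ∧ (p ∧ (q ⊕ p)) = min(0.743, 0.257) = 0.257

0.257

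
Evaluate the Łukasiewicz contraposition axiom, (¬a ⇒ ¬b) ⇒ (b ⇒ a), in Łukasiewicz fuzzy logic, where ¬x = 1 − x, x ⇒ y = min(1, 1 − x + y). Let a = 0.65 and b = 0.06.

¬a = 1 − 0.65 = 0.35
¬b = 1 − 0.06 = 0.94
¬a ⇒ ¬b = min(1, 1 − 0.35 + 0.94) = min(1, 1.59) = 1.00
b ⇒ a = min(1, 1 − 0.06 + 0.65) = min(1, 1.59) = 1.00
(¬a ⇒ ¬b) ⇒ (b ⇒ a) = min(1, 1 − 1.00 + 1.00) = min(1, 1.00) = 1.00
(As expected: an axiom of Ł∞, always 1.)

1.00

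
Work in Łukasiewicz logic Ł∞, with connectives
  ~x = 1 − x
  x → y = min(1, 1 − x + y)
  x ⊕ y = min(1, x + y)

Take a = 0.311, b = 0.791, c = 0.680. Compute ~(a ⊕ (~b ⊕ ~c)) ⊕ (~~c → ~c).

0.800

~b = 1 − 0.791 = 0.209
~c = 1 − 0.680 = 0.320
~b ⊕ ~c = min(1, 0.209 + 0.320) = min(1, 0.529) = 0.529
a ⊕ (~b ⊕ ~c) = min(1, 0.311 + 0.529) = min(1, 0.840) = 0.840
~(a ⊕ (~b ⊕ ~c)) = 1 − 0.840 = 0.160
~~c = 1 − 0.320 = 0.680
~~c → ~c = min(1, 1 − 0.680 + 0.320) = min(1, 0.640) = 0.640
~(a ⊕ (~b ⊕ ~c)) ⊕ (~~c → ~c) = min(1, 0.160 + 0.640) = min(1, 0.800) = 0.800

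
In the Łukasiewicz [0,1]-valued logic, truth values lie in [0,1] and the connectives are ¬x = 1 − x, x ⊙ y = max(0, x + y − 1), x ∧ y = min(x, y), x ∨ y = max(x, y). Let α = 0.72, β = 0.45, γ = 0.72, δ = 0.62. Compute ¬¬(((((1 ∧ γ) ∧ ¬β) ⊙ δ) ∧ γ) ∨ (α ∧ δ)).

0.62

1 ∧ γ = min(1.00, 0.72) = 0.72
¬β = 1 − 0.45 = 0.55
(1 ∧ γ) ∧ ¬β = min(0.72, 0.55) = 0.55
((1 ∧ γ) ∧ ¬β) ⊙ δ = max(0, 0.55 + 0.62 − 1) = max(0, 0.17) = 0.17
(((1 ∧ γ) ∧ ¬β) ⊙ δ) ∧ γ = min(0.17, 0.72) = 0.17
α ∧ δ = min(0.72, 0.62) = 0.62
((((1 ∧ γ) ∧ ¬β) ⊙ δ) ∧ γ) ∨ (α ∧ δ) = max(0.17, 0.62) = 0.62
¬(((((1 ∧ γ) ∧ ¬β) ⊙ δ) ∧ γ) ∨ (α ∧ δ)) = 1 − 0.62 = 0.38
¬¬(((((1 ∧ γ) ∧ ¬β) ⊙ δ) ∧ γ) ∨ (α ∧ δ)) = 1 − 0.38 = 0.62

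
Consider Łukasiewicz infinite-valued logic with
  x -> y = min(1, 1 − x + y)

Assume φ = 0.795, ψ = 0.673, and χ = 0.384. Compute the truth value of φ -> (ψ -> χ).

0.916

ψ -> χ = min(1, 1 − 0.673 + 0.384) = min(1, 0.711) = 0.711
φ -> (ψ -> χ) = min(1, 1 − 0.795 + 0.711) = min(1, 0.916) = 0.916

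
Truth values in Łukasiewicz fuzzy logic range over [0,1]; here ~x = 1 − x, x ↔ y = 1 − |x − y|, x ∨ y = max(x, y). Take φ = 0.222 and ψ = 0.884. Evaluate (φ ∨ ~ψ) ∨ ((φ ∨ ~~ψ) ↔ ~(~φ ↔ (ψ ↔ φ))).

0.556

~ψ = 1 − 0.884 = 0.116
φ ∨ ~ψ = max(0.222, 0.116) = 0.222
~~ψ = 1 − 0.116 = 0.884
φ ∨ ~~ψ = max(0.222, 0.884) = 0.884
~φ = 1 − 0.222 = 0.778
ψ ↔ φ = 1 − |0.884 − 0.222| = 1 − 0.662 = 0.338
~φ ↔ (ψ ↔ φ) = 1 − |0.778 − 0.338| = 1 − 0.440 = 0.560
~(~φ ↔ (ψ ↔ φ)) = 1 − 0.560 = 0.440
(φ ∨ ~~ψ) ↔ ~(~φ ↔ (ψ ↔ φ)) = 1 − |0.884 − 0.440| = 1 − 0.444 = 0.556
(φ ∨ ~ψ) ∨ ((φ ∨ ~~ψ) ↔ ~(~φ ↔ (ψ ↔ φ))) = max(0.222, 0.556) = 0.556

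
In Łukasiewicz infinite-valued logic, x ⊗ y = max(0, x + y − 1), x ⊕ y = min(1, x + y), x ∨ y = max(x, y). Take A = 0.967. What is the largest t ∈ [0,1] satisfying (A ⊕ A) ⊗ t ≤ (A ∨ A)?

0.967

A ⊕ A = min(1, 0.967 + 0.967) = min(1, 1.934) = 1.000
So the left factor is A ⊕ A = 1.000.
A ∨ A = max(0.967, 0.967) = 0.967
So the right-hand bound is A ∨ A = 0.967.
The residuum of the Łukasiewicz t-norm gives the supremum: min(1, 1 − 1.000 + 0.967).
1 − 1.000 + 0.967 = 0.967, so t = min(1, 0.967) = 0.967.
Check: 1.000 ⊗ 0.967 = max(0, 0.967) = 0.967 ≤ 0.967.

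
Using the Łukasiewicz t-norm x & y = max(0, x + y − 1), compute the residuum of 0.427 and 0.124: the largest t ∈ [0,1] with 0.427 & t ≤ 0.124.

0.697

The residuum of the Łukasiewicz t-norm gives the supremum: min(1, 1 − 0.427 + 0.124).
1 − 0.427 + 0.124 = 0.697, so t = min(1, 0.697) = 0.697.
Check: 0.427 & 0.697 = max(0, 0.124) = 0.124 ≤ 0.124.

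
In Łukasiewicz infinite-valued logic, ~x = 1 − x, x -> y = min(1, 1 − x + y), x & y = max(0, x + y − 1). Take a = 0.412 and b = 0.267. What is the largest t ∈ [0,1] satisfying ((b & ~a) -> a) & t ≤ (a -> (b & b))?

0.588

~a = 1 − 0.412 = 0.588
b & ~a = max(0, 0.267 + 0.588 − 1) = max(0, -0.145) = 0.000
(b & ~a) -> a = min(1, 1 − 0.000 + 0.412) = min(1, 1.412) = 1.000
So the left factor is (b & ~a) -> a = 1.000.
b & b = max(0, 0.267 + 0.267 − 1) = max(0, -0.466) = 0.000
a -> (b & b) = min(1, 1 − 0.412 + 0.000) = min(1, 0.588) = 0.588
So the right-hand bound is a -> (b & b) = 0.588.
The residuum of the Łukasiewicz t-norm gives the supremum: min(1, 1 − 1.000 + 0.588).
1 − 1.000 + 0.588 = 0.588, so t = min(1, 0.588) = 0.588.
Check: 1.000 & 0.588 = max(0, 0.588) = 0.588 ≤ 0.588.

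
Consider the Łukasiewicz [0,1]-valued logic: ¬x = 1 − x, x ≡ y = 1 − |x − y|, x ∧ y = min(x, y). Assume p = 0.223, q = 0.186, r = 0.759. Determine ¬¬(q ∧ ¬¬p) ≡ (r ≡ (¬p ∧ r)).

0.186

¬p = 1 − 0.223 = 0.777
¬¬p = 1 − 0.777 = 0.223
q ∧ ¬¬p = min(0.186, 0.223) = 0.186
¬(q ∧ ¬¬p) = 1 − 0.186 = 0.814
¬¬(q ∧ ¬¬p) = 1 − 0.814 = 0.186
¬p ∧ r = min(0.777, 0.759) = 0.759
r ≡ (¬p ∧ r) = 1 − |0.759 − 0.759| = 1 − 0.000 = 1.000
¬¬(q ∧ ¬¬p) ≡ (r ≡ (¬p ∧ r)) = 1 − |0.186 − 1.000| = 1 − 0.814 = 0.186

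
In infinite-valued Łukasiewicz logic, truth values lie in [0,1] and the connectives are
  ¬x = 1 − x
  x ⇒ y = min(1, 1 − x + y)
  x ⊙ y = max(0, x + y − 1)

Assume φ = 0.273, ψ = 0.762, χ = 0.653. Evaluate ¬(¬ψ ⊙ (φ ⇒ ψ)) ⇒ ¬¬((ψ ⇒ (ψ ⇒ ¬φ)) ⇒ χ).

0.891

¬ψ = 1 − 0.762 = 0.238
φ ⇒ ψ = min(1, 1 − 0.273 + 0.762) = min(1, 1.489) = 1.000
¬ψ ⊙ (φ ⇒ ψ) = max(0, 0.238 + 1.000 − 1) = max(0, 0.238) = 0.238
¬(¬ψ ⊙ (φ ⇒ ψ)) = 1 − 0.238 = 0.762
¬φ = 1 − 0.273 = 0.727
ψ ⇒ ¬φ = min(1, 1 − 0.762 + 0.727) = min(1, 0.965) = 0.965
ψ ⇒ (ψ ⇒ ¬φ) = min(1, 1 − 0.762 + 0.965) = min(1, 1.203) = 1.000
(ψ ⇒ (ψ ⇒ ¬φ)) ⇒ χ = min(1, 1 − 1.000 + 0.653) = min(1, 0.653) = 0.653
¬((ψ ⇒ (ψ ⇒ ¬φ)) ⇒ χ) = 1 − 0.653 = 0.347
¬¬((ψ ⇒ (ψ ⇒ ¬φ)) ⇒ χ) = 1 − 0.347 = 0.653
¬(¬ψ ⊙ (φ ⇒ ψ)) ⇒ ¬¬((ψ ⇒ (ψ ⇒ ¬φ)) ⇒ χ) = min(1, 1 − 0.762 + 0.653) = min(1, 0.891) = 0.891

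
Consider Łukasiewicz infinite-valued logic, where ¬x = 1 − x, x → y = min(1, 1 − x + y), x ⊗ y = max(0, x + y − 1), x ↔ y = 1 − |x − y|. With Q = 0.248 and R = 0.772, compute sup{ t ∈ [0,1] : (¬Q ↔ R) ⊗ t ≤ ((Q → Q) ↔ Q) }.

0.268

¬Q = 1 − 0.248 = 0.752
¬Q ↔ R = 1 − |0.752 − 0.772| = 1 − 0.020 = 0.980
So the left factor is ¬Q ↔ R = 0.980.
Q → Q = min(1, 1 − 0.248 + 0.248) = min(1, 1.000) = 1.000
(Q → Q) ↔ Q = 1 − |1.000 − 0.248| = 1 − 0.752 = 0.248
So the right-hand bound is (Q → Q) ↔ Q = 0.248.
The residuum of the Łukasiewicz t-norm gives the supremum: min(1, 1 − 0.980 + 0.248).
1 − 0.980 + 0.248 = 0.268, so t = min(1, 0.268) = 0.268.
Check: 0.980 ⊗ 0.268 = max(0, 0.248) = 0.248 ≤ 0.248.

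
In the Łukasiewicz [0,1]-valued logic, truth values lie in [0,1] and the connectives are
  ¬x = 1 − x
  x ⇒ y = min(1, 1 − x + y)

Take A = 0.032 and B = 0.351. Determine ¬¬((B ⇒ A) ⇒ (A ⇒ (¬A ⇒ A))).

B ⇒ A = min(1, 1 − 0.351 + 0.032) = min(1, 0.681) = 0.681
¬A = 1 − 0.032 = 0.968
¬A ⇒ A = min(1, 1 − 0.968 + 0.032) = min(1, 0.064) = 0.064
A ⇒ (¬A ⇒ A) = min(1, 1 − 0.032 + 0.064) = min(1, 1.032) = 1.000
(B ⇒ A) ⇒ (A ⇒ (¬A ⇒ A)) = min(1, 1 − 0.681 + 1.000) = min(1, 1.319) = 1.000
¬((B ⇒ A) ⇒ (A ⇒ (¬A ⇒ A))) = 1 − 1.000 = 0.000
¬¬((B ⇒ A) ⇒ (A ⇒ (¬A ⇒ A))) = 1 − 0.000 = 1.000

1.000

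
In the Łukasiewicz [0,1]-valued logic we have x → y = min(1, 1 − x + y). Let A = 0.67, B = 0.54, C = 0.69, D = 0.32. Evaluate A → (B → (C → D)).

C → D = min(1, 1 − 0.69 + 0.32) = min(1, 0.63) = 0.63
B → (C → D) = min(1, 1 − 0.54 + 0.63) = min(1, 1.09) = 1.00
A → (B → (C → D)) = min(1, 1 − 0.67 + 1.00) = min(1, 1.33) = 1.00

1.00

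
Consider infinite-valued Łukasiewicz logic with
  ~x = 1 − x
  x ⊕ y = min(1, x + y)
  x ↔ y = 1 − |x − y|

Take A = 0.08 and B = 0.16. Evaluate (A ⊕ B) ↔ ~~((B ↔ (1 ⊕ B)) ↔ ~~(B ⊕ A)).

0.32

A ⊕ B = min(1, 0.08 + 0.16) = min(1, 0.24) = 0.24
1 ⊕ B = min(1, 1.00 + 0.16) = min(1, 1.16) = 1.00
B ↔ (1 ⊕ B) = 1 − |0.16 − 1.00| = 1 − 0.84 = 0.16
B ⊕ A = min(1, 0.16 + 0.08) = min(1, 0.24) = 0.24
~(B ⊕ A) = 1 − 0.24 = 0.76
~~(B ⊕ A) = 1 − 0.76 = 0.24
(B ↔ (1 ⊕ B)) ↔ ~~(B ⊕ A) = 1 − |0.16 − 0.24| = 1 − 0.08 = 0.92
~((B ↔ (1 ⊕ B)) ↔ ~~(B ⊕ A)) = 1 − 0.92 = 0.08
~~((B ↔ (1 ⊕ B)) ↔ ~~(B ⊕ A)) = 1 − 0.08 = 0.92
(A ⊕ B) ↔ ~~((B ↔ (1 ⊕ B)) ↔ ~~(B ⊕ A)) = 1 − |0.24 − 0.92| = 1 − 0.68 = 0.32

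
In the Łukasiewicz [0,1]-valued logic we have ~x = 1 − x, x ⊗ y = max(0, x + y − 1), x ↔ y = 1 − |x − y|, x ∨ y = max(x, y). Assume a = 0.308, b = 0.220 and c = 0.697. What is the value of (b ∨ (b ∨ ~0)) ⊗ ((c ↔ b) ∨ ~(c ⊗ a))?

0.995

~0 = 1 − 0.000 = 1.000
b ∨ ~0 = max(0.220, 1.000) = 1.000
b ∨ (b ∨ ~0) = max(0.220, 1.000) = 1.000
c ↔ b = 1 − |0.697 − 0.220| = 1 − 0.477 = 0.523
c ⊗ a = max(0, 0.697 + 0.308 − 1) = max(0, 0.005) = 0.005
~(c ⊗ a) = 1 − 0.005 = 0.995
(c ↔ b) ∨ ~(c ⊗ a) = max(0.523, 0.995) = 0.995
(b ∨ (b ∨ ~0)) ⊗ ((c ↔ b) ∨ ~(c ⊗ a)) = max(0, 1.000 + 0.995 − 1) = max(0, 0.995) = 0.995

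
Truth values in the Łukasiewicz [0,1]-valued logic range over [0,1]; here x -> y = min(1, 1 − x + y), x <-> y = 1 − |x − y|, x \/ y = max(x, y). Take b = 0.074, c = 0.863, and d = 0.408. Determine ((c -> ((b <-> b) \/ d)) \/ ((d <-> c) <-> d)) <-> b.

0.074

b <-> b = 1 − |0.074 − 0.074| = 1 − 0.000 = 1.000
(b <-> b) \/ d = max(1.000, 0.408) = 1.000
c -> ((b <-> b) \/ d) = min(1, 1 − 0.863 + 1.000) = min(1, 1.137) = 1.000
d <-> c = 1 − |0.408 − 0.863| = 1 − 0.455 = 0.545
(d <-> c) <-> d = 1 − |0.545 − 0.408| = 1 − 0.137 = 0.863
(c -> ((b <-> b) \/ d)) \/ ((d <-> c) <-> d) = max(1.000, 0.863) = 1.000
((c -> ((b <-> b) \/ d)) \/ ((d <-> c) <-> d)) <-> b = 1 − |1.000 − 0.074| = 1 − 0.926 = 0.074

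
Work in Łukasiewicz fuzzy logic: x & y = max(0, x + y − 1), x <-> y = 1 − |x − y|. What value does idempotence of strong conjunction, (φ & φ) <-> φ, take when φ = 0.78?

0.78

φ & φ = max(0, 0.78 + 0.78 − 1) = max(0, 0.56) = 0.56
(φ & φ) <-> φ = 1 − |0.56 − 0.78| = 1 − 0.22 = 0.78
(The value 0.78 < 1 shows this instance is not satisfied; fails in Ł∞ since a ⊗ a = max(0, 2a−1) ≠ a in general.)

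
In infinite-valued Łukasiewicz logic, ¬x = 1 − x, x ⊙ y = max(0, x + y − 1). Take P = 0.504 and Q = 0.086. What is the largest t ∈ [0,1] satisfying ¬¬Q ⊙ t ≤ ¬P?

1.000

¬Q = 1 − 0.086 = 0.914
¬¬Q = 1 − 0.914 = 0.086
So the left factor is ¬¬Q = 0.086.
¬P = 1 − 0.504 = 0.496
So the right-hand bound is ¬P = 0.496.
The residuum of the Łukasiewicz t-norm gives the supremum: min(1, 1 − 0.086 + 0.496).
1 − 0.086 + 0.496 = 1.410, so t = min(1, 1.410) = 1.000.
Check: 0.086 ⊙ 1.000 = max(0, 0.086) = 0.086 ≤ 0.496.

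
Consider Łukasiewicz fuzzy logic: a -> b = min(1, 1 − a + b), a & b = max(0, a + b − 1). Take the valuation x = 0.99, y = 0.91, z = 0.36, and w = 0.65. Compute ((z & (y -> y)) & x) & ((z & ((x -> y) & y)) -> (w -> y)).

y -> y = min(1, 1 − 0.91 + 0.91) = min(1, 1.00) = 1.00
z & (y -> y) = max(0, 0.36 + 1.00 − 1) = max(0, 0.36) = 0.36
(z & (y -> y)) & x = max(0, 0.36 + 0.99 − 1) = max(0, 0.35) = 0.35
x -> y = min(1, 1 − 0.99 + 0.91) = min(1, 0.92) = 0.92
(x -> y) & y = max(0, 0.92 + 0.91 − 1) = max(0, 0.83) = 0.83
z & ((x -> y) & y) = max(0, 0.36 + 0.83 − 1) = max(0, 0.19) = 0.19
w -> y = min(1, 1 − 0.65 + 0.91) = min(1, 1.26) = 1.00
(z & ((x -> y) & y)) -> (w -> y) = min(1, 1 − 0.19 + 1.00) = min(1, 1.81) = 1.00
((z & (y -> y)) & x) & ((z & ((x -> y) & y)) -> (w -> y)) = max(0, 0.35 + 1.00 − 1) = max(0, 0.35) = 0.35

0.35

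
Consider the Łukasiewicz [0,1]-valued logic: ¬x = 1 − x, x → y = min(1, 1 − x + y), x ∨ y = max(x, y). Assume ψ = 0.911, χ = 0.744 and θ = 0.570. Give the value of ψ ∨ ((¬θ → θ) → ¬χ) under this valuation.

¬θ = 1 − 0.570 = 0.430
¬θ → θ = min(1, 1 − 0.430 + 0.570) = min(1, 1.140) = 1.000
¬χ = 1 − 0.744 = 0.256
(¬θ → θ) → ¬χ = min(1, 1 − 1.000 + 0.256) = min(1, 0.256) = 0.256
ψ ∨ ((¬θ → θ) → ¬χ) = max(0.911, 0.256) = 0.911

0.911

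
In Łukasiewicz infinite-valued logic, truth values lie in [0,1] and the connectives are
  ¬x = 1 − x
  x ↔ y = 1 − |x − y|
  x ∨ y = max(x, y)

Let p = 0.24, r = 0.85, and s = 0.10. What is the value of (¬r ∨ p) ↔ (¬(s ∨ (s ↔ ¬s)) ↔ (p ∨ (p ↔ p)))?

¬r = 1 − 0.85 = 0.15
¬r ∨ p = max(0.15, 0.24) = 0.24
¬s = 1 − 0.10 = 0.90
s ↔ ¬s = 1 − |0.10 − 0.90| = 1 − 0.80 = 0.20
s ∨ (s ↔ ¬s) = max(0.10, 0.20) = 0.20
¬(s ∨ (s ↔ ¬s)) = 1 − 0.20 = 0.80
p ↔ p = 1 − |0.24 − 0.24| = 1 − 0.00 = 1.00
p ∨ (p ↔ p) = max(0.24, 1.00) = 1.00
¬(s ∨ (s ↔ ¬s)) ↔ (p ∨ (p ↔ p)) = 1 − |0.80 − 1.00| = 1 − 0.20 = 0.80
(¬r ∨ p) ↔ (¬(s ∨ (s ↔ ¬s)) ↔ (p ∨ (p ↔ p))) = 1 − |0.24 − 0.80| = 1 − 0.56 = 0.44

0.44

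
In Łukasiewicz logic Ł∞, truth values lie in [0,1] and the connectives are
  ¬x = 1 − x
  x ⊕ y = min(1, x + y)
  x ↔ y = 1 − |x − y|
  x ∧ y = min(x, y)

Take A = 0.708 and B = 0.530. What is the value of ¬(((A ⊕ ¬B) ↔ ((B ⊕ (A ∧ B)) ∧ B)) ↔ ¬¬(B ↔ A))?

¬B = 1 − 0.530 = 0.470
A ⊕ ¬B = min(1, 0.708 + 0.470) = min(1, 1.178) = 1.000
A ∧ B = min(0.708, 0.530) = 0.530
B ⊕ (A ∧ B) = min(1, 0.530 + 0.530) = min(1, 1.060) = 1.000
(B ⊕ (A ∧ B)) ∧ B = min(1.000, 0.530) = 0.530
(A ⊕ ¬B) ↔ ((B ⊕ (A ∧ B)) ∧ B) = 1 − |1.000 − 0.530| = 1 − 0.470 = 0.530
B ↔ A = 1 − |0.530 − 0.708| = 1 − 0.178 = 0.822
¬(B ↔ A) = 1 − 0.822 = 0.178
¬¬(B ↔ A) = 1 − 0.178 = 0.822
((A ⊕ ¬B) ↔ ((B ⊕ (A ∧ B)) ∧ B)) ↔ ¬¬(B ↔ A) = 1 − |0.530 − 0.822| = 1 − 0.292 = 0.708
¬(((A ⊕ ¬B) ↔ ((B ⊕ (A ∧ B)) ∧ B)) ↔ ¬¬(B ↔ A)) = 1 − 0.708 = 0.292

0.292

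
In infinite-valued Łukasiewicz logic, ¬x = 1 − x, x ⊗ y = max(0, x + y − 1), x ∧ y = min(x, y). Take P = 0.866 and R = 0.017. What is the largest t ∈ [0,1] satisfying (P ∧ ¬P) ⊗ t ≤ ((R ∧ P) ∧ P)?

¬P = 1 − 0.866 = 0.134
P ∧ ¬P = min(0.866, 0.134) = 0.134
So the left factor is P ∧ ¬P = 0.134.
R ∧ P = min(0.017, 0.866) = 0.017
(R ∧ P) ∧ P = min(0.017, 0.866) = 0.017
So the right-hand bound is (R ∧ P) ∧ P = 0.017.
The residuum of the Łukasiewicz t-norm gives the supremum: min(1, 1 − 0.134 + 0.017).
1 − 0.134 + 0.017 = 0.883, so t = min(1, 0.883) = 0.883.
Check: 0.134 ⊗ 0.883 = max(0, 0.017) = 0.017 ≤ 0.017.

0.883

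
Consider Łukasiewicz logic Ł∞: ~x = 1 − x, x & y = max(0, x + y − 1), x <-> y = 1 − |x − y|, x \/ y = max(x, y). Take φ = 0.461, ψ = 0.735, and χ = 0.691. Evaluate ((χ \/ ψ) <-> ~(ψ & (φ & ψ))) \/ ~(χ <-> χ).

0.735

χ \/ ψ = max(0.691, 0.735) = 0.735
φ & ψ = max(0, 0.461 + 0.735 − 1) = max(0, 0.196) = 0.196
ψ & (φ & ψ) = max(0, 0.735 + 0.196 − 1) = max(0, -0.069) = 0.000
~(ψ & (φ & ψ)) = 1 − 0.000 = 1.000
(χ \/ ψ) <-> ~(ψ & (φ & ψ)) = 1 − |0.735 − 1.000| = 1 − 0.265 = 0.735
χ <-> χ = 1 − |0.691 − 0.691| = 1 − 0.000 = 1.000
~(χ <-> χ) = 1 − 1.000 = 0.000
((χ \/ ψ) <-> ~(ψ & (φ & ψ))) \/ ~(χ <-> χ) = max(0.735, 0.000) = 0.735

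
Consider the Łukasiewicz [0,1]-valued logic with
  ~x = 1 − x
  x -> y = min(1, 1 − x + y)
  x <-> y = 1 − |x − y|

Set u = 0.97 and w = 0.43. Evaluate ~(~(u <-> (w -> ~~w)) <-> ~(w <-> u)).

~w = 1 − 0.43 = 0.57
~~w = 1 − 0.57 = 0.43
w -> ~~w = min(1, 1 − 0.43 + 0.43) = min(1, 1.00) = 1.00
u <-> (w -> ~~w) = 1 − |0.97 − 1.00| = 1 − 0.03 = 0.97
~(u <-> (w -> ~~w)) = 1 − 0.97 = 0.03
w <-> u = 1 − |0.43 − 0.97| = 1 − 0.54 = 0.46
~(w <-> u) = 1 − 0.46 = 0.54
~(u <-> (w -> ~~w)) <-> ~(w <-> u) = 1 − |0.03 − 0.54| = 1 − 0.51 = 0.49
~(~(u <-> (w -> ~~w)) <-> ~(w <-> u)) = 1 − 0.49 = 0.51

0.51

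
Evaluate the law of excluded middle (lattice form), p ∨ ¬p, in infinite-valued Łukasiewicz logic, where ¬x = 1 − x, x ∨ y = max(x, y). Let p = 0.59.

0.59

¬p = 1 − 0.59 = 0.41
p ∨ ¬p = max(0.59, 0.41) = 0.59
(The value 0.59 < 1 shows this instance is not satisfied; not a Ł∞-tautology — its value is max(a, 1−a).)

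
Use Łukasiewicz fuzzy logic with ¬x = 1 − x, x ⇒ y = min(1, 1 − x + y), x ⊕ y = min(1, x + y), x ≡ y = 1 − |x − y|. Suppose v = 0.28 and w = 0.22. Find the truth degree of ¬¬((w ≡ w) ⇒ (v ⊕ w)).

0.50

w ≡ w = 1 − |0.22 − 0.22| = 1 − 0.00 = 1.00
v ⊕ w = min(1, 0.28 + 0.22) = min(1, 0.50) = 0.50
(w ≡ w) ⇒ (v ⊕ w) = min(1, 1 − 1.00 + 0.50) = min(1, 0.50) = 0.50
¬((w ≡ w) ⇒ (v ⊕ w)) = 1 − 0.50 = 0.50
¬¬((w ≡ w) ⇒ (v ⊕ w)) = 1 − 0.50 = 0.50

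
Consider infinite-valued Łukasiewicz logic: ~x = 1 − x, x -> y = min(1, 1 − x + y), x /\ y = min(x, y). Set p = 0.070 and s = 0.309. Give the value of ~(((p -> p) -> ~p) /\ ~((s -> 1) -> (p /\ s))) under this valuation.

0.070

p -> p = min(1, 1 − 0.070 + 0.070) = min(1, 1.000) = 1.000
~p = 1 − 0.070 = 0.930
(p -> p) -> ~p = min(1, 1 − 1.000 + 0.930) = min(1, 0.930) = 0.930
s -> 1 = min(1, 1 − 0.309 + 1.000) = min(1, 1.691) = 1.000
p /\ s = min(0.070, 0.309) = 0.070
(s -> 1) -> (p /\ s) = min(1, 1 − 1.000 + 0.070) = min(1, 0.070) = 0.070
~((s -> 1) -> (p /\ s)) = 1 − 0.070 = 0.930
((p -> p) -> ~p) /\ ~((s -> 1) -> (p /\ s)) = min(0.930, 0.930) = 0.930
~(((p -> p) -> ~p) /\ ~((s -> 1) -> (p /\ s))) = 1 − 0.930 = 0.070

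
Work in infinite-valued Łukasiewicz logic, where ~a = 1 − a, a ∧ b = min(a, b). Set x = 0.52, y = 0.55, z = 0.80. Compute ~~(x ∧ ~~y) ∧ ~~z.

0.52

~y = 1 − 0.55 = 0.45
~~y = 1 − 0.45 = 0.55
x ∧ ~~y = min(0.52, 0.55) = 0.52
~(x ∧ ~~y) = 1 − 0.52 = 0.48
~~(x ∧ ~~y) = 1 − 0.48 = 0.52
~z = 1 − 0.80 = 0.20
~~z = 1 − 0.20 = 0.80
~~(x ∧ ~~y) ∧ ~~z = min(0.52, 0.80) = 0.52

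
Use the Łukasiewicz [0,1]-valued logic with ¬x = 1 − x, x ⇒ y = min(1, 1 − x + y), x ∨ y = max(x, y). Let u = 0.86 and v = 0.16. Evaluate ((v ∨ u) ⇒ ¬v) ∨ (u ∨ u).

v ∨ u = max(0.16, 0.86) = 0.86
¬v = 1 − 0.16 = 0.84
(v ∨ u) ⇒ ¬v = min(1, 1 − 0.86 + 0.84) = min(1, 0.98) = 0.98
u ∨ u = max(0.86, 0.86) = 0.86
((v ∨ u) ⇒ ¬v) ∨ (u ∨ u) = max(0.98, 0.86) = 0.98

0.98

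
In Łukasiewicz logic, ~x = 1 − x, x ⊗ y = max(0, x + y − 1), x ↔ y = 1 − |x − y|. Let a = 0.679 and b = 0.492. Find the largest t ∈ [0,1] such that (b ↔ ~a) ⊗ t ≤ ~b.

0.679

~a = 1 − 0.679 = 0.321
b ↔ ~a = 1 − |0.492 − 0.321| = 1 − 0.171 = 0.829
So the left factor is b ↔ ~a = 0.829.
~b = 1 − 0.492 = 0.508
So the right-hand bound is ~b = 0.508.
The residuum of the Łukasiewicz t-norm gives the supremum: min(1, 1 − 0.829 + 0.508).
1 − 0.829 + 0.508 = 0.679, so t = min(1, 0.679) = 0.679.
Check: 0.829 ⊗ 0.679 = max(0, 0.508) = 0.508 ≤ 0.508.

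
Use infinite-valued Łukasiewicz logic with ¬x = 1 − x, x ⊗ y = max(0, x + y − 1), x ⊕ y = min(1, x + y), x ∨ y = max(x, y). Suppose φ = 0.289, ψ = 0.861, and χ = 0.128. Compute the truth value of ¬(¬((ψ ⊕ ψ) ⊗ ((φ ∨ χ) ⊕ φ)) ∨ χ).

ψ ⊕ ψ = min(1, 0.861 + 0.861) = min(1, 1.722) = 1.000
φ ∨ χ = max(0.289, 0.128) = 0.289
(φ ∨ χ) ⊕ φ = min(1, 0.289 + 0.289) = min(1, 0.578) = 0.578
(ψ ⊕ ψ) ⊗ ((φ ∨ χ) ⊕ φ) = max(0, 1.000 + 0.578 − 1) = max(0, 0.578) = 0.578
¬((ψ ⊕ ψ) ⊗ ((φ ∨ χ) ⊕ φ)) = 1 − 0.578 = 0.422
¬((ψ ⊕ ψ) ⊗ ((φ ∨ χ) ⊕ φ)) ∨ χ = max(0.422, 0.128) = 0.422
¬(¬((ψ ⊕ ψ) ⊗ ((φ ∨ χ) ⊕ φ)) ∨ χ) = 1 − 0.422 = 0.578

0.578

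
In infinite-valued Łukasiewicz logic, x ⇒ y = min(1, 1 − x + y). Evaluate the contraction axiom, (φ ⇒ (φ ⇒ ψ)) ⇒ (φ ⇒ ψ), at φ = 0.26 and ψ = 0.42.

1.00

φ ⇒ ψ = min(1, 1 − 0.26 + 0.42) = min(1, 1.16) = 1.00
φ ⇒ (φ ⇒ ψ) = min(1, 1 − 0.26 + 1.00) = min(1, 1.74) = 1.00
(φ ⇒ (φ ⇒ ψ)) ⇒ (φ ⇒ ψ) = min(1, 1 − 1.00 + 1.00) = min(1, 1.00) = 1.00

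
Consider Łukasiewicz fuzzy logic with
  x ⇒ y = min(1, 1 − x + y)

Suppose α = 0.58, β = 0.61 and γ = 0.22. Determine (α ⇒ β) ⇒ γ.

0.22

α ⇒ β = min(1, 1 − 0.58 + 0.61) = min(1, 1.03) = 1.00
(α ⇒ β) ⇒ γ = min(1, 1 − 1.00 + 0.22) = min(1, 0.22) = 0.22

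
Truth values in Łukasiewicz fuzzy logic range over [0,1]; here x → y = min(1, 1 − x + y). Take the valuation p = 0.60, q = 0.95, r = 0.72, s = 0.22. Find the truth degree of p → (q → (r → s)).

0.95

r → s = min(1, 1 − 0.72 + 0.22) = min(1, 0.50) = 0.50
q → (r → s) = min(1, 1 − 0.95 + 0.50) = min(1, 0.55) = 0.55
p → (q → (r → s)) = min(1, 1 − 0.60 + 0.55) = min(1, 0.95) = 0.95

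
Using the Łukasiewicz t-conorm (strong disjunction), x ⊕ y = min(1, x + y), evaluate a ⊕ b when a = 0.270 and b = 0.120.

a ⊕ b = min(1, 0.270 + 0.120) = min(1, 0.390) = 0.390
For comparison, the Gödel t-conorm max(x, y) would give 0.270.

0.390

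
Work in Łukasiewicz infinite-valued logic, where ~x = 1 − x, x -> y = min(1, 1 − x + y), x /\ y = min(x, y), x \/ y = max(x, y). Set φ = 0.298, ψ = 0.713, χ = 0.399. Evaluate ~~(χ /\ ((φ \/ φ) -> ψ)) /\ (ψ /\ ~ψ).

φ \/ φ = max(0.298, 0.298) = 0.298
(φ \/ φ) -> ψ = min(1, 1 − 0.298 + 0.713) = min(1, 1.415) = 1.000
χ /\ ((φ \/ φ) -> ψ) = min(0.399, 1.000) = 0.399
~(χ /\ ((φ \/ φ) -> ψ)) = 1 − 0.399 = 0.601
~~(χ /\ ((φ \/ φ) -> ψ)) = 1 − 0.601 = 0.399
~ψ = 1 − 0.713 = 0.287
ψ /\ ~ψ = min(0.713, 0.287) = 0.287
~~(χ /\ ((φ \/ φ) -> ψ)) /\ (ψ /\ ~ψ) = min(0.399, 0.287) = 0.287

0.287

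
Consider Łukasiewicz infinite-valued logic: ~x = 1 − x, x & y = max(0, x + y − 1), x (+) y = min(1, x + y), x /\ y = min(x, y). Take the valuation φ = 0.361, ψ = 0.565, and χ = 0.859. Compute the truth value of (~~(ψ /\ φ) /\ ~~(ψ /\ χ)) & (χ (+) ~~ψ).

ψ /\ φ = min(0.565, 0.361) = 0.361
~(ψ /\ φ) = 1 − 0.361 = 0.639
~~(ψ /\ φ) = 1 − 0.639 = 0.361
ψ /\ χ = min(0.565, 0.859) = 0.565
~(ψ /\ χ) = 1 − 0.565 = 0.435
~~(ψ /\ χ) = 1 − 0.435 = 0.565
~~(ψ /\ φ) /\ ~~(ψ /\ χ) = min(0.361, 0.565) = 0.361
~ψ = 1 − 0.565 = 0.435
~~ψ = 1 − 0.435 = 0.565
χ (+) ~~ψ = min(1, 0.859 + 0.565) = min(1, 1.424) = 1.000
(~~(ψ /\ φ) /\ ~~(ψ /\ χ)) & (χ (+) ~~ψ) = max(0, 0.361 + 1.000 − 1) = max(0, 0.361) = 0.361

0.361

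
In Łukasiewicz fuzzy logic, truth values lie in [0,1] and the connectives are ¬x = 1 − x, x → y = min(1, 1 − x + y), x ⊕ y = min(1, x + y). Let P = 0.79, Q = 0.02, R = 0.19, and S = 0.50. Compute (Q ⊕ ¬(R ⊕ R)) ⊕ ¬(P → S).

R ⊕ R = min(1, 0.19 + 0.19) = min(1, 0.38) = 0.38
¬(R ⊕ R) = 1 − 0.38 = 0.62
Q ⊕ ¬(R ⊕ R) = min(1, 0.02 + 0.62) = min(1, 0.64) = 0.64
P → S = min(1, 1 − 0.79 + 0.50) = min(1, 0.71) = 0.71
¬(P → S) = 1 − 0.71 = 0.29
(Q ⊕ ¬(R ⊕ R)) ⊕ ¬(P → S) = min(1, 0.64 + 0.29) = min(1, 0.93) = 0.93

0.93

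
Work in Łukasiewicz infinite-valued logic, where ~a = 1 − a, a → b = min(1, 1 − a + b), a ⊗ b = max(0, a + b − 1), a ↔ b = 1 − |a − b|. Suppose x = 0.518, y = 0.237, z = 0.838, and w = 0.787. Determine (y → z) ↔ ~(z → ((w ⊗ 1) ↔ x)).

0.107

y → z = min(1, 1 − 0.237 + 0.838) = min(1, 1.601) = 1.000
w ⊗ 1 = max(0, 0.787 + 1.000 − 1) = max(0, 0.787) = 0.787
(w ⊗ 1) ↔ x = 1 − |0.787 − 0.518| = 1 − 0.269 = 0.731
z → ((w ⊗ 1) ↔ x) = min(1, 1 − 0.838 + 0.731) = min(1, 0.893) = 0.893
~(z → ((w ⊗ 1) ↔ x)) = 1 − 0.893 = 0.107
(y → z) ↔ ~(z → ((w ⊗ 1) ↔ x)) = 1 − |1.000 − 0.107| = 1 − 0.893 = 0.107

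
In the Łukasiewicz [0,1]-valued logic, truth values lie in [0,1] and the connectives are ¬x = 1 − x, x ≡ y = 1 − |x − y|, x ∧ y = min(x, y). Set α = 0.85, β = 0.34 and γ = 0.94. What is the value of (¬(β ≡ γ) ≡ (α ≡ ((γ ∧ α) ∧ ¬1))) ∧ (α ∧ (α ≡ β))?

0.49

β ≡ γ = 1 − |0.34 − 0.94| = 1 − 0.60 = 0.40
¬(β ≡ γ) = 1 − 0.40 = 0.60
γ ∧ α = min(0.94, 0.85) = 0.85
¬1 = 1 − 1.00 = 0.00
(γ ∧ α) ∧ ¬1 = min(0.85, 0.00) = 0.00
α ≡ ((γ ∧ α) ∧ ¬1) = 1 − |0.85 − 0.00| = 1 − 0.85 = 0.15
¬(β ≡ γ) ≡ (α ≡ ((γ ∧ α) ∧ ¬1)) = 1 − |0.60 − 0.15| = 1 − 0.45 = 0.55
α ≡ β = 1 − |0.85 − 0.34| = 1 − 0.51 = 0.49
α ∧ (α ≡ β) = min(0.85, 0.49) = 0.49
(¬(β ≡ γ) ≡ (α ≡ ((γ ∧ α) ∧ ¬1))) ∧ (α ∧ (α ≡ β)) = min(0.55, 0.49) = 0.49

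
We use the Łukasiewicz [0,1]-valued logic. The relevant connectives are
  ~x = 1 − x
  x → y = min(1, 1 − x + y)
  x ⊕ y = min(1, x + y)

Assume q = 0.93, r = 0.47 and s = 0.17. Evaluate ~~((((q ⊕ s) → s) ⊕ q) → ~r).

0.53

q ⊕ s = min(1, 0.93 + 0.17) = min(1, 1.10) = 1.00
(q ⊕ s) → s = min(1, 1 − 1.00 + 0.17) = min(1, 0.17) = 0.17
((q ⊕ s) → s) ⊕ q = min(1, 0.17 + 0.93) = min(1, 1.10) = 1.00
~r = 1 − 0.47 = 0.53
(((q ⊕ s) → s) ⊕ q) → ~r = min(1, 1 − 1.00 + 0.53) = min(1, 0.53) = 0.53
~((((q ⊕ s) → s) ⊕ q) → ~r) = 1 − 0.53 = 0.47
~~((((q ⊕ s) → s) ⊕ q) → ~r) = 1 − 0.47 = 0.53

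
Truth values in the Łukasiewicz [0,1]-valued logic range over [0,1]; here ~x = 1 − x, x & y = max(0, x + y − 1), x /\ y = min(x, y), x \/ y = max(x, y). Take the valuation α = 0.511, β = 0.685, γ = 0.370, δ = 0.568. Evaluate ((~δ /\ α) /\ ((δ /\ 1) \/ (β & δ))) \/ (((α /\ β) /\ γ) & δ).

0.432

~δ = 1 − 0.568 = 0.432
~δ /\ α = min(0.432, 0.511) = 0.432
δ /\ 1 = min(0.568, 1.000) = 0.568
β & δ = max(0, 0.685 + 0.568 − 1) = max(0, 0.253) = 0.253
(δ /\ 1) \/ (β & δ) = max(0.568, 0.253) = 0.568
(~δ /\ α) /\ ((δ /\ 1) \/ (β & δ)) = min(0.432, 0.568) = 0.432
α /\ β = min(0.511, 0.685) = 0.511
(α /\ β) /\ γ = min(0.511, 0.370) = 0.370
((α /\ β) /\ γ) & δ = max(0, 0.370 + 0.568 − 1) = max(0, -0.062) = 0.000
((~δ /\ α) /\ ((δ /\ 1) \/ (β & δ))) \/ (((α /\ β) /\ γ) & δ) = max(0.432, 0.000) = 0.432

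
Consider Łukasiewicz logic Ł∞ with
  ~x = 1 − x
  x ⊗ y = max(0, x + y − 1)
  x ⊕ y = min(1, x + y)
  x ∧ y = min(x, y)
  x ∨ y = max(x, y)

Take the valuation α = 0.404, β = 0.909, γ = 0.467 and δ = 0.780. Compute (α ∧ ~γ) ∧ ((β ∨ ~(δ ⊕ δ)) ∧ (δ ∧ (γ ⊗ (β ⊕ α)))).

0.404

~γ = 1 − 0.467 = 0.533
α ∧ ~γ = min(0.404, 0.533) = 0.404
δ ⊕ δ = min(1, 0.780 + 0.780) = min(1, 1.560) = 1.000
~(δ ⊕ δ) = 1 − 1.000 = 0.000
β ∨ ~(δ ⊕ δ) = max(0.909, 0.000) = 0.909
β ⊕ α = min(1, 0.909 + 0.404) = min(1, 1.313) = 1.000
γ ⊗ (β ⊕ α) = max(0, 0.467 + 1.000 − 1) = max(0, 0.467) = 0.467
δ ∧ (γ ⊗ (β ⊕ α)) = min(0.780, 0.467) = 0.467
(β ∨ ~(δ ⊕ δ)) ∧ (δ ∧ (γ ⊗ (β ⊕ α))) = min(0.909, 0.467) = 0.467
(α ∧ ~γ) ∧ ((β ∨ ~(δ ⊕ δ)) ∧ (δ ∧ (γ ⊗ (β ⊕ α)))) = min(0.404, 0.467) = 0.404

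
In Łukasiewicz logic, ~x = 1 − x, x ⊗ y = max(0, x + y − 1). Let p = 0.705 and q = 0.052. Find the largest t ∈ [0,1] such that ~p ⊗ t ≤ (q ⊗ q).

0.705

~p = 1 − 0.705 = 0.295
So the left factor is ~p = 0.295.
q ⊗ q = max(0, 0.052 + 0.052 − 1) = max(0, -0.896) = 0.000
So the right-hand bound is q ⊗ q = 0.000.
The residuum of the Łukasiewicz t-norm gives the supremum: min(1, 1 − 0.295 + 0.000).
1 − 0.295 + 0.000 = 0.705, so t = min(1, 0.705) = 0.705.
Check: 0.295 ⊗ 0.705 = max(0, 0.000) = 0.000 ≤ 0.000.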